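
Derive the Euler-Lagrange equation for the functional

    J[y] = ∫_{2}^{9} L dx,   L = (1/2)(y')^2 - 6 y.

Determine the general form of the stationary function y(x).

The Lagrangian is L = (1/2)(y')^2 - 6 y.
∂L/∂y = -6.
∂L/∂y' = y'.
The Euler-Lagrange equation d/dx(∂L/∂y') − ∂L/∂y = 0 becomes:
    y'' + 6 = 0
General solution: y(x) = -3 x^2 + A x + B, where A and B are arbitrary constants fixed by the endpoint conditions.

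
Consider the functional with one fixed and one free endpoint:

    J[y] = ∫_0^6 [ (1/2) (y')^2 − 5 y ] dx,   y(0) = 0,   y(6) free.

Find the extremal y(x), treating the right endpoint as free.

The Lagrangian L = (1/2) (y')^2 − 5 y gives
    ∂L/∂y = −5,   ∂L/∂y' = y'.
Euler-Lagrange: d/dx(y') − (−5) = 0, i.e. y'' + 5 = 0, so
    y(x) = −(5/2) x^2 + C1 x + C2.
Fixed left endpoint y(0) = 0 ⇒ C2 = 0.
The right endpoint x = 6 is free, so the natural (transversality) condition is ∂L/∂y' |_{x=6} = 0, i.e. y'(6) = 0.
Compute y'(x) = −5 x + C1, so y'(6) = −30 + C1 = 0 ⇒ C1 = 30.
Therefore the extremal is
    y(x) = −(5/2) x^2 + 30 x.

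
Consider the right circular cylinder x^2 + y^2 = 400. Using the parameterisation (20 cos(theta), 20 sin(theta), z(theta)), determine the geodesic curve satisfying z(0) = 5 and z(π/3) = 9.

Parameterise the cylinder of radius R = 20 as
    r(θ) = (20 cos θ, 20 sin θ, z(θ)).
The arc-length element is
    ds = sqrt(400 + (dz/dθ)^2) dθ,
so the Lagrangian is L = sqrt(400 + z'^2).
L depends on z' only, not on z or θ, so ∂L/∂z = 0 and
    ∂L/∂z' = z' / sqrt(400 + z'^2).
The Euler-Lagrange equation gives
    d/dθ( z' / sqrt(400 + z'^2) ) = 0,
so z' is constant. Integrating once:
    z(θ) = a θ + b,
a helix on the cylinder (a straight line when the cylinder is unrolled). The constants a, b are determined by the endpoint conditions.
With endpoint conditions z(0) = 5 and z(π/3) = 9: from z(0) = b we get b = 5, and a·π/3 + 5 = 9 gives a = 12/π, so
    z(θ) = (12/π) θ + 5.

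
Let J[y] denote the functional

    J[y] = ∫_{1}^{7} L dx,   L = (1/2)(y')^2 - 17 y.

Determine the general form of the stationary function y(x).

The Lagrangian is L = (1/2)(y')^2 - 17 y.
∂L/∂y = -17.
∂L/∂y' = y'.
The Euler-Lagrange equation d/dx(∂L/∂y') − ∂L/∂y = 0 becomes:
    y'' + 17 = 0
General solution: y(x) = -(17/2) x^2 + A x + B, where A and B are arbitrary constants fixed by the endpoint conditions.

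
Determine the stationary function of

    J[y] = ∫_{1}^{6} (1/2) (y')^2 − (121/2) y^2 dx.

The Lagrangian is L = (1/2) (y')^2 − (121/2) y^2.
Compute ∂L/∂y = -121y, ∂L/∂y' = y'.
The Euler-Lagrange equation d/dx(∂L/∂y') − ∂L/∂y = 0 reduces to
    y'' + 121 y = 0.
Its general solution is
    y(x) = A sin(11x) + B cos(11x),
with A, B fixed by the endpoint conditions.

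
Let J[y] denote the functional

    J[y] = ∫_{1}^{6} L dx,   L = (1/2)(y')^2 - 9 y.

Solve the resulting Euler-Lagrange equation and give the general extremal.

The Lagrangian is L = (1/2)(y')^2 - 9 y.
∂L/∂y = -9.
∂L/∂y' = y'.
The Euler-Lagrange equation d/dx(∂L/∂y') − ∂L/∂y = 0 becomes:
    y'' + 9 = 0
General solution: y(x) = -(9/2) x^2 + A x + B, where A and B are arbitrary constants fixed by the endpoint conditions.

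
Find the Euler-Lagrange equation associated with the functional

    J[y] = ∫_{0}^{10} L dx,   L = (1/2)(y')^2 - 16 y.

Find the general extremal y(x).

The Lagrangian is L = (1/2)(y')^2 - 16 y.
∂L/∂y = -16.
∂L/∂y' = y'.
The Euler-Lagrange equation d/dx(∂L/∂y') − ∂L/∂y = 0 becomes:
    y'' + 16 = 0
General solution: y(x) = -8 x^2 + A x + B, where A and B are arbitrary constants fixed by the endpoint conditions.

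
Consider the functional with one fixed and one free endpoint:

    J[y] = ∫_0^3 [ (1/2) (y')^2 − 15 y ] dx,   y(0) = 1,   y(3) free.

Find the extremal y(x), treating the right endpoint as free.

The Lagrangian L = (1/2) (y')^2 − 15 y gives
    ∂L/∂y = −15,   ∂L/∂y' = y'.
Euler-Lagrange: d/dx(y') − (−15) = 0, i.e. y'' + 15 = 0, so
    y(x) = −(15/2) x^2 + C1 x + C2.
Fixed left endpoint y(0) = 1 ⇒ C2 = 1.
The right endpoint x = 3 is free, so the natural (transversality) condition is ∂L/∂y' |_{x=3} = 0, i.e. y'(3) = 0.
Compute y'(x) = −15 x + C1, so y'(3) = −45 + C1 = 0 ⇒ C1 = 45.
Therefore the extremal is
    y(x) = −(15/2) x^2 + 45 x + 1.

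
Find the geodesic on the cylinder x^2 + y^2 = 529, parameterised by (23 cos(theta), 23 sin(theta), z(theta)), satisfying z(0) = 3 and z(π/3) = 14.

Parameterise the cylinder of radius R = 23 as
    r(θ) = (23 cos θ, 23 sin θ, z(θ)).
The arc-length element is
    ds = sqrt(529 + (dz/dθ)^2) dθ,
so the Lagrangian is L = sqrt(529 + z'^2).
L depends on z' only, not on z or θ, so ∂L/∂z = 0 and
    ∂L/∂z' = z' / sqrt(529 + z'^2).
The Euler-Lagrange equation gives
    d/dθ( z' / sqrt(529 + z'^2) ) = 0,
so z' is constant. Integrating once:
    z(θ) = a θ + b,
a helix on the cylinder (a straight line when the cylinder is unrolled). The constants a, b are determined by the endpoint conditions.
With endpoint conditions z(0) = 3 and z(π/3) = 14: from z(0) = b we get b = 3, and a·π/3 + 3 = 14 gives a = 33/π, so
    z(θ) = (33/π) θ + 3.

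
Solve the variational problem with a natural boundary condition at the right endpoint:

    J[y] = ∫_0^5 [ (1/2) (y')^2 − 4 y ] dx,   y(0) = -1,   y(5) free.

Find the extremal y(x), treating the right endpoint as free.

The Lagrangian L = (1/2) (y')^2 − 4 y gives
    ∂L/∂y = −4,   ∂L/∂y' = y'.
Euler-Lagrange: d/dx(y') − (−4) = 0, i.e. y'' + 4 = 0, so
    y(x) = −(4/2) x^2 + C1 x + C2.
Fixed left endpoint y(0) = -1 ⇒ C2 = -1.
The right endpoint x = 5 is free, so the natural (transversality) condition is ∂L/∂y' |_{x=5} = 0, i.e. y'(5) = 0.
Compute y'(x) = −4 x + C1, so y'(5) = −20 + C1 = 0 ⇒ C1 = 20.
Therefore the extremal is
    y(x) = −2 x^2 + 20 x − 1.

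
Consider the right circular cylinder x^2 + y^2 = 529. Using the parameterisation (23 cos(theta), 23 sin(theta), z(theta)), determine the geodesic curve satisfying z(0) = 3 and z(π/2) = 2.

Parameterise the cylinder of radius R = 23 as
    r(θ) = (23 cos θ, 23 sin θ, z(θ)).
The arc-length element is
    ds = sqrt(529 + (dz/dθ)^2) dθ,
so the Lagrangian is L = sqrt(529 + z'^2).
L depends on z' only, not on z or θ, so ∂L/∂z = 0 and
    ∂L/∂z' = z' / sqrt(529 + z'^2).
The Euler-Lagrange equation gives
    d/dθ( z' / sqrt(529 + z'^2) ) = 0,
so z' is constant. Integrating once:
    z(θ) = a θ + b,
a helix on the cylinder (a straight line when the cylinder is unrolled). The constants a, b are determined by the endpoint conditions.
With endpoint conditions z(0) = 3 and z(π/2) = 2: from z(0) = b we get b = 3, and a·π/2 + 3 = 2 gives a = -2/π, so
    z(θ) = (-2/π) θ + 3.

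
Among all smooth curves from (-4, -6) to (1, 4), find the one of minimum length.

Arc-length functional: J[y] = ∫ sqrt(1 + (y')^2) dx.
Lagrangian L = sqrt(1 + (y')^2) has no explicit y dependence, so ∂L/∂y = 0 and the Euler-Lagrange equation gives
    d/dx( y' / sqrt(1 + (y')^2) ) = 0  ⇒  y' / sqrt(1 + (y')^2) = const.
Hence y' is constant, so y(x) is affine.
Fitting the endpoints (-4, -6) and (1, 4):
    slope m = (4 − (-6)) / (1 − (-4)) = 2,
    intercept c = (-6) − m·(-4) = 2.
Extremal: y(x) = 2 x + 2.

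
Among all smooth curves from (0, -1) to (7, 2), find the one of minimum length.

Arc-length functional: J[y] = ∫ sqrt(1 + (y')^2) dx.
Lagrangian L = sqrt(1 + (y')^2) has no explicit y dependence, so ∂L/∂y = 0 and the Euler-Lagrange equation gives
    d/dx( y' / sqrt(1 + (y')^2) ) = 0  ⇒  y' / sqrt(1 + (y')^2) = const.
Hence y' is constant, so y(x) is affine.
Fitting the endpoints (0, -1) and (7, 2):
    slope m = (2 − (-1)) / (7 − 0) = 3/7,
    intercept c = (-1) − m·0 = -1.
Extremal: y(x) = (3/7) x - 1.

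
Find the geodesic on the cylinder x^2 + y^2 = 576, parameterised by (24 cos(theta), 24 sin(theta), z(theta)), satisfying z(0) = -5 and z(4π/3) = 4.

Parameterise the cylinder of radius R = 24 as
    r(θ) = (24 cos θ, 24 sin θ, z(θ)).
The arc-length element is
    ds = sqrt(576 + (dz/dθ)^2) dθ,
so the Lagrangian is L = sqrt(576 + z'^2).
L depends on z' only, not on z or θ, so ∂L/∂z = 0 and
    ∂L/∂z' = z' / sqrt(576 + z'^2).
The Euler-Lagrange equation gives
    d/dθ( z' / sqrt(576 + z'^2) ) = 0,
so z' is constant. Integrating once:
    z(θ) = a θ + b,
a helix on the cylinder (a straight line when the cylinder is unrolled). The constants a, b are determined by the endpoint conditions.
With endpoint conditions z(0) = -5 and z(4π/3) = 4: from z(0) = b we get b = -5, and a·4π/3 + -5 = 4 gives a = 27/(4π), so
    z(θ) = (27/(4π)) θ − 5.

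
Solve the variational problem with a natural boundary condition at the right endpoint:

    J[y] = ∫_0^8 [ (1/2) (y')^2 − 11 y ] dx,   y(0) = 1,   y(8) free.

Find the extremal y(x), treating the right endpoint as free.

The Lagrangian L = (1/2) (y')^2 − 11 y gives
    ∂L/∂y = −11,   ∂L/∂y' = y'.
Euler-Lagrange: d/dx(y') − (−11) = 0, i.e. y'' + 11 = 0, so
    y(x) = −(11/2) x^2 + C1 x + C2.
Fixed left endpoint y(0) = 1 ⇒ C2 = 1.
The right endpoint x = 8 is free, so the natural (transversality) condition is ∂L/∂y' |_{x=8} = 0, i.e. y'(8) = 0.
Compute y'(x) = −11 x + C1, so y'(8) = −88 + C1 = 0 ⇒ C1 = 88.
Therefore the extremal is
    y(x) = −(11/2) x^2 + 88 x + 1.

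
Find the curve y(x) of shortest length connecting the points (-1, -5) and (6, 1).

Arc-length functional: J[y] = ∫ sqrt(1 + (y')^2) dx.
Lagrangian L = sqrt(1 + (y')^2) has no explicit y dependence, so ∂L/∂y = 0 and the Euler-Lagrange equation gives
    d/dx( y' / sqrt(1 + (y')^2) ) = 0  ⇒  y' / sqrt(1 + (y')^2) = const.
Hence y' is constant, so y(x) is affine.
Fitting the endpoints (-1, -5) and (6, 1):
    slope m = (1 − (-5)) / (6 − (-1)) = 6/7,
    intercept c = (-5) − m·(-1) = -29/7.
Extremal: y(x) = (6/7) x - 29/7.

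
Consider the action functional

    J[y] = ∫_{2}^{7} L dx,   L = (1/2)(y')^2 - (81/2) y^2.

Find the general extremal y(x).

The Lagrangian is L = (1/2)(y')^2 - (81/2) y^2.
∂L/∂y = -81y.
∂L/∂y' = y'.
The Euler-Lagrange equation d/dx(∂L/∂y') − ∂L/∂y = 0 becomes:
    y'' + 81 y = 0
General solution: y(x) = A sin(9x) + B cos(9x), where A and B are arbitrary constants fixed by the endpoint conditions.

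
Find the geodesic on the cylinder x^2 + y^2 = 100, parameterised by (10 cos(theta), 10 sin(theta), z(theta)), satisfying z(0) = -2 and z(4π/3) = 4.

Parameterise the cylinder of radius R = 10 as
    r(θ) = (10 cos θ, 10 sin θ, z(θ)).
The arc-length element is
    ds = sqrt(100 + (dz/dθ)^2) dθ,
so the Lagrangian is L = sqrt(100 + z'^2).
L depends on z' only, not on z or θ, so ∂L/∂z = 0 and
    ∂L/∂z' = z' / sqrt(100 + z'^2).
The Euler-Lagrange equation gives
    d/dθ( z' / sqrt(100 + z'^2) ) = 0,
so z' is constant. Integrating once:
    z(θ) = a θ + b,
a helix on the cylinder (a straight line when the cylinder is unrolled). The constants a, b are determined by the endpoint conditions.
With endpoint conditions z(0) = -2 and z(4π/3) = 4: from z(0) = b we get b = -2, and a·4π/3 + -2 = 4 gives a = 9/(2π), so
    z(θ) = (9/(2π)) θ − 2.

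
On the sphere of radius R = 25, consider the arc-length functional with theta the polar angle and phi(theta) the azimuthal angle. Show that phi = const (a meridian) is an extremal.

On the sphere of radius R = 25 with spherical coordinates (θ, φ), the induced metric is
    ds^2 = 625(dθ^2 + sin^2(θ) dφ^2).
Using θ as the parameter, the arc-length functional becomes
    J[φ] = ∫ 25 sqrt(1 + sin^2(θ) (dφ/dθ)^2) dθ.
So L = 25 sqrt(1 + sin^2(θ) φ'^2). Compute
    ∂L/∂φ = 0  (L has no explicit φ dependence),
    ∂L/∂φ' = 25 sin^2(θ) φ' / sqrt(1 + sin^2(θ) φ'^2).
For the candidate φ(θ) = c (constant), φ' = 0, so ∂L/∂φ' evaluated along the candidate vanishes, and ∂L/∂φ is identically zero. Hence
    d/dθ(∂L/∂φ') − ∂L/∂φ = 0
is satisfied. Therefore meridians φ = const are extremals of arc length — they are geodesics on the sphere.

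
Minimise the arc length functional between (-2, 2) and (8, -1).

Arc-length functional: J[y] = ∫ sqrt(1 + (y')^2) dx.
Lagrangian L = sqrt(1 + (y')^2) has no explicit y dependence, so ∂L/∂y = 0 and the Euler-Lagrange equation gives
    d/dx( y' / sqrt(1 + (y')^2) ) = 0  ⇒  y' / sqrt(1 + (y')^2) = const.
Hence y' is constant, so y(x) is affine.
Fitting the endpoints (-2, 2) and (8, -1):
    slope m = ((-1) − 2) / (8 − (-2)) = -3/10,
    intercept c = 2 − m·(-2) = 7/5.
Extremal: y(x) = (-3/10) x + 7/5.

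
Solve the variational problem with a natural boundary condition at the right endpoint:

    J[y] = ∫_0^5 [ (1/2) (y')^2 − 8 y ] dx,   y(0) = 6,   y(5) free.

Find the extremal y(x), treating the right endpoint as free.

The Lagrangian L = (1/2) (y')^2 − 8 y gives
    ∂L/∂y = −8,   ∂L/∂y' = y'.
Euler-Lagrange: d/dx(y') − (−8) = 0, i.e. y'' + 8 = 0, so
    y(x) = −(8/2) x^2 + C1 x + C2.
Fixed left endpoint y(0) = 6 ⇒ C2 = 6.
The right endpoint x = 5 is free, so the natural (transversality) condition is ∂L/∂y' |_{x=5} = 0, i.e. y'(5) = 0.
Compute y'(x) = −8 x + C1, so y'(5) = −40 + C1 = 0 ⇒ C1 = 40.
Therefore the extremal is
    y(x) = −4 x^2 + 40 x + 6.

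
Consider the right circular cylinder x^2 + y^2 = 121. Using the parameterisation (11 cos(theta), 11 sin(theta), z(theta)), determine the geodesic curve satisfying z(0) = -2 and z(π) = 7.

Parameterise the cylinder of radius R = 11 as
    r(θ) = (11 cos θ, 11 sin θ, z(θ)).
The arc-length element is
    ds = sqrt(121 + (dz/dθ)^2) dθ,
so the Lagrangian is L = sqrt(121 + z'^2).
L depends on z' only, not on z or θ, so ∂L/∂z = 0 and
    ∂L/∂z' = z' / sqrt(121 + z'^2).
The Euler-Lagrange equation gives
    d/dθ( z' / sqrt(121 + z'^2) ) = 0,
so z' is constant. Integrating once:
    z(θ) = a θ + b,
a helix on the cylinder (a straight line when the cylinder is unrolled). The constants a, b are determined by the endpoint conditions.
With endpoint conditions z(0) = -2 and z(π) = 7: from z(0) = b we get b = -2, and a·π + -2 = 7 gives a = 9/π, so
    z(θ) = (9/π) θ − 2.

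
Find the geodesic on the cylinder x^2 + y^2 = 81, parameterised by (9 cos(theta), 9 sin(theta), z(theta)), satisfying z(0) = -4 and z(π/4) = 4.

Parameterise the cylinder of radius R = 9 as
    r(θ) = (9 cos θ, 9 sin θ, z(θ)).
The arc-length element is
    ds = sqrt(81 + (dz/dθ)^2) dθ,
so the Lagrangian is L = sqrt(81 + z'^2).
L depends on z' only, not on z or θ, so ∂L/∂z = 0 and
    ∂L/∂z' = z' / sqrt(81 + z'^2).
The Euler-Lagrange equation gives
    d/dθ( z' / sqrt(81 + z'^2) ) = 0,
so z' is constant. Integrating once:
    z(θ) = a θ + b,
a helix on the cylinder (a straight line when the cylinder is unrolled). The constants a, b are determined by the endpoint conditions.
With endpoint conditions z(0) = -4 and z(π/4) = 4: from z(0) = b we get b = -4, and a·π/4 + -4 = 4 gives a = 32/π, so
    z(θ) = (32/π) θ − 4.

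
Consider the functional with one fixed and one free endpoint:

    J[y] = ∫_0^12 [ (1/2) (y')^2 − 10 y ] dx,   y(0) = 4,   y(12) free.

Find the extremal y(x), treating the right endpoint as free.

The Lagrangian L = (1/2) (y')^2 − 10 y gives
    ∂L/∂y = −10,   ∂L/∂y' = y'.
Euler-Lagrange: d/dx(y') − (−10) = 0, i.e. y'' + 10 = 0, so
    y(x) = −(10/2) x^2 + C1 x + C2.
Fixed left endpoint y(0) = 4 ⇒ C2 = 4.
The right endpoint x = 12 is free, so the natural (transversality) condition is ∂L/∂y' |_{x=12} = 0, i.e. y'(12) = 0.
Compute y'(x) = −10 x + C1, so y'(12) = −120 + C1 = 0 ⇒ C1 = 120.
Therefore the extremal is
    y(x) = −5 x^2 + 120 x + 4.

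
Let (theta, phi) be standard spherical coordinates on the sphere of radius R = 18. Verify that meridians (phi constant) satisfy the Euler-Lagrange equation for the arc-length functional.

On the sphere of radius R = 18 with spherical coordinates (θ, φ), the induced metric is
    ds^2 = 324(dθ^2 + sin^2(θ) dφ^2).
Using θ as the parameter, the arc-length functional becomes
    J[φ] = ∫ 18 sqrt(1 + sin^2(θ) (dφ/dθ)^2) dθ.
So L = 18 sqrt(1 + sin^2(θ) φ'^2). Compute
    ∂L/∂φ = 0  (L has no explicit φ dependence),
    ∂L/∂φ' = 18 sin^2(θ) φ' / sqrt(1 + sin^2(θ) φ'^2).
For the candidate φ(θ) = c (constant), φ' = 0, so ∂L/∂φ' evaluated along the candidate vanishes, and ∂L/∂φ is identically zero. Hence
    d/dθ(∂L/∂φ') − ∂L/∂φ = 0
is satisfied. Therefore meridians φ = const are extremals of arc length — they are geodesics on the sphere.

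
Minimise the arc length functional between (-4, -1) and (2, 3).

Arc-length functional: J[y] = ∫ sqrt(1 + (y')^2) dx.
Lagrangian L = sqrt(1 + (y')^2) has no explicit y dependence, so ∂L/∂y = 0 and the Euler-Lagrange equation gives
    d/dx( y' / sqrt(1 + (y')^2) ) = 0  ⇒  y' / sqrt(1 + (y')^2) = const.
Hence y' is constant, so y(x) is affine.
Fitting the endpoints (-4, -1) and (2, 3):
    slope m = (3 − (-1)) / (2 − (-4)) = 2/3,
    intercept c = (-1) − m·(-4) = 5/3.
Extremal: y(x) = (2/3) x + 5/3.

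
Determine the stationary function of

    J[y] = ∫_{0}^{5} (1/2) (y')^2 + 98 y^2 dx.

The Lagrangian is L = (1/2) (y')^2 + 98 y^2.
Compute ∂L/∂y = 196y, ∂L/∂y' = y'.
The Euler-Lagrange equation d/dx(∂L/∂y') − ∂L/∂y = 0 reduces to
    y'' − 196 y = 0.
Its general solution is
    y(x) = A e^(14x) + B e^(−14x),
with A, B fixed by the endpoint conditions.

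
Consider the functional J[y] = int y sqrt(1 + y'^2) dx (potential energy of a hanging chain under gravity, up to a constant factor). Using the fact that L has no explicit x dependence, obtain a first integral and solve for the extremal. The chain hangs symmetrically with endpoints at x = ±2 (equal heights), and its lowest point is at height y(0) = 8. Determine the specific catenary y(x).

The Lagrangian L(y, y') = y sqrt(1 + y'^2) has no explicit x dependence, so the Beltrami identity applies:
    L − y' ∂L/∂y' = C.
Compute ∂L/∂y' = y · y' / sqrt(1 + y'^2). Then
    L − y' ∂L/∂y'
    = y sqrt(1 + y'^2) − y · y'^2 / sqrt(1 + y'^2)
    = y (1 + y'^2 − y'^2) / sqrt(1 + y'^2)
    = y / sqrt(1 + y'^2) = C.
Squaring gives y^2 = C^2 (1 + y'^2), i.e.
    y'^2 = y^2 / C^2 − 1.
Separating variables,
    dy / sqrt(y^2 − C^2) = dx / C,
and integrating gives arccosh(y / C) = (x − a)/C, so
    y(x) = C cosh((x − a)/C),
the catenary. The constants C and a are fixed by the two endpoint conditions (and, for the hanging-chain problem, the length constraint selects C).
Now fit the given data. The endpoints x = ±2 are symmetric at equal height, so the catenary is even about its minimum: a = 0 and y(x) = C cosh(x/C). The lowest point is y(0) = C cosh(0) = C, and we are told y(0) = 8, so C = 8. Therefore
    y(x) = 8 cosh(x/8),
and at the endpoints
    y(±2) = 8 cosh(2/8).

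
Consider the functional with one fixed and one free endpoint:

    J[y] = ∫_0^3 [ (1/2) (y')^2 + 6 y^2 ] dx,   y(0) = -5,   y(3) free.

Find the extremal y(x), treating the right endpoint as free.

The Lagrangian L = (1/2) (y')^2 + 6 y^2 gives
    ∂L/∂y = 12 y,   ∂L/∂y' = y'.
Euler-Lagrange: y'' − 12 y = 0.
With k = sqrt(12), the general solution is
    y(x) = A cosh(sqrt(12) x) + B sinh(sqrt(12) x).
Fixed left endpoint y(0) = -5 ⇒ A = -5.
The right endpoint x = 3 is free, so the natural (transversality) condition is ∂L/∂y' |_{x=3} = 0, i.e. y'(3) = 0.
Compute y'(x) = A k sinh(k x) + B k cosh(k x), so
    y'(3) = A k sinh(k·3) + B k cosh(k·3) = 0
    ⇒ B = −A tanh(k·3) = 5 tanh(sqrt(12)·3).
Therefore the extremal is
    y(x) = −5 cosh(sqrt(12) x) + 5 tanh(sqrt(12)·3) sinh(sqrt(12) x).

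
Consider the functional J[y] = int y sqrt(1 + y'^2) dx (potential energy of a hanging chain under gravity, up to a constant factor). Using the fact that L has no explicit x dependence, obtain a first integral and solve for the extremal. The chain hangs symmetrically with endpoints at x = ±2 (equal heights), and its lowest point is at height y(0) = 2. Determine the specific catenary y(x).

The Lagrangian L(y, y') = y sqrt(1 + y'^2) has no explicit x dependence, so the Beltrami identity applies:
    L − y' ∂L/∂y' = C.
Compute ∂L/∂y' = y · y' / sqrt(1 + y'^2). Then
    L − y' ∂L/∂y'
    = y sqrt(1 + y'^2) − y · y'^2 / sqrt(1 + y'^2)
    = y (1 + y'^2 − y'^2) / sqrt(1 + y'^2)
    = y / sqrt(1 + y'^2) = C.
Squaring gives y^2 = C^2 (1 + y'^2), i.e.
    y'^2 = y^2 / C^2 − 1.
Separating variables,
    dy / sqrt(y^2 − C^2) = dx / C,
and integrating gives arccosh(y / C) = (x − a)/C, so
    y(x) = C cosh((x − a)/C),
the catenary. The constants C and a are fixed by the two endpoint conditions (and, for the hanging-chain problem, the length constraint selects C).
Now fit the given data. The endpoints x = ±2 are symmetric at equal height, so the catenary is even about its minimum: a = 0 and y(x) = C cosh(x/C). The lowest point is y(0) = C cosh(0) = C, and we are told y(0) = 2, so C = 2. Therefore
    y(x) = 2 cosh(x/2),
and at the endpoints
    y(±2) = 2 cosh(2/2).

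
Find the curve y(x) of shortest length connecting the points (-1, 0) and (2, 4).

Arc-length functional: J[y] = ∫ sqrt(1 + (y')^2) dx.
Lagrangian L = sqrt(1 + (y')^2) has no explicit y dependence, so ∂L/∂y = 0 and the Euler-Lagrange equation gives
    d/dx( y' / sqrt(1 + (y')^2) ) = 0  ⇒  y' / sqrt(1 + (y')^2) = const.
Hence y' is constant, so y(x) is affine.
Fitting the endpoints (-1, 0) and (2, 4):
    slope m = (4 − 0) / (2 − (-1)) = 4/3,
    intercept c = 0 − m·(-1) = 4/3.
Extremal: y(x) = (4/3) x + 4/3.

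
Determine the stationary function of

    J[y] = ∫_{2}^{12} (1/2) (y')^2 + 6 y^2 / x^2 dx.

The Lagrangian is L = (1/2) (y')^2 + 6 y^2 / x^2.
Compute ∂L/∂y = 12y/x^2, ∂L/∂y' = y'.
The Euler-Lagrange equation d/dx(∂L/∂y') − ∂L/∂y = 0 reduces to
    y'' − 12/x^2 · y = 0  (x > 0).
Its general solution is
    y(x) = A x^4 + B x^(-3),
with A, B fixed by the endpoint conditions.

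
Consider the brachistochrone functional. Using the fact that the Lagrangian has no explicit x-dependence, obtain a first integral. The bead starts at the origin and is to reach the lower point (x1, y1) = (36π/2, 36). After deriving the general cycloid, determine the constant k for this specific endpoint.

The Lagrangian L = sqrt((1 + y'^2) / y) has no explicit x dependence, so the Beltrami identity applies:
    L − y' ∂L/∂y' = C.
Compute ∂L/∂y' = y' / sqrt(y (1 + y'^2)).
Substitute:
    sqrt((1 + y'^2)/y) − y'·y' / sqrt(y (1 + y'^2))
    = (1 + y'^2) / sqrt(y (1 + y'^2)) − y'^2 / sqrt(y (1 + y'^2))
    = 1 / sqrt(y (1 + y'^2)) = C.
Squaring and rearranging gives the first integral
    y (1 + y'^2) = 1/C^2 =: k   (constant).
Solving this first-order ODE by the substitution
    y = (k/2)(1 − cos θ)
yields the cycloid parameterisation
    x(θ) = (k/2)(θ − sin θ),   y(θ) = (k/2)(1 − cos θ).
The constant k is fixed by the endpoint condition.
Now fit the given lower endpoint (x1, y1) = (36π/2, 36). At the bottom of the first arch (θ = π), the parametric equations give
    y(π) = (k/2)(1 − cos π) = k,
    x(π) = (k/2)(π − sin π) = kπ/2.
Matching y(π) = 36 gives k = 36, consistent with x(π) = 36π/2. Therefore the specific cycloid is
    x(θ) = (36/2)(θ − sin θ),   y(θ) = (36/2)(1 − cos θ).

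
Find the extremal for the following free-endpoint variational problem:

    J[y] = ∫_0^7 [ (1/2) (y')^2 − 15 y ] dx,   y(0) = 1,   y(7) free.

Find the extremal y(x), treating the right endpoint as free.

The Lagrangian L = (1/2) (y')^2 − 15 y gives
    ∂L/∂y = −15,   ∂L/∂y' = y'.
Euler-Lagrange: d/dx(y') − (−15) = 0, i.e. y'' + 15 = 0, so
    y(x) = −(15/2) x^2 + C1 x + C2.
Fixed left endpoint y(0) = 1 ⇒ C2 = 1.
The right endpoint x = 7 is free, so the natural (transversality) condition is ∂L/∂y' |_{x=7} = 0, i.e. y'(7) = 0.
Compute y'(x) = −15 x + C1, so y'(7) = −105 + C1 = 0 ⇒ C1 = 105.
Therefore the extremal is
    y(x) = −(15/2) x^2 + 105 x + 1.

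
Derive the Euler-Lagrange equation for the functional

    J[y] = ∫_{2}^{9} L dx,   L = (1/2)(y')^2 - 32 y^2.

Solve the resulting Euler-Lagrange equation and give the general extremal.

The Lagrangian is L = (1/2)(y')^2 - 32 y^2.
∂L/∂y = -64y.
∂L/∂y' = y'.
The Euler-Lagrange equation d/dx(∂L/∂y') − ∂L/∂y = 0 becomes:
    y'' + 64 y = 0
General solution: y(x) = A sin(8x) + B cos(8x), where A and B are arbitrary constants fixed by the endpoint conditions.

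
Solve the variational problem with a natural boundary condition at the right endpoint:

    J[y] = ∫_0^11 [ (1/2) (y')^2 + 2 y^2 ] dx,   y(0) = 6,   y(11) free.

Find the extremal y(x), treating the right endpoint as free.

The Lagrangian L = (1/2) (y')^2 + 2 y^2 gives
    ∂L/∂y = 4 y,   ∂L/∂y' = y'.
Euler-Lagrange: y'' − 4 y = 0.
With k = 2, the general solution is
    y(x) = A cosh(2 x) + B sinh(2 x).
Fixed left endpoint y(0) = 6 ⇒ A = 6.
The right endpoint x = 11 is free, so the natural (transversality) condition is ∂L/∂y' |_{x=11} = 0, i.e. y'(11) = 0.
Compute y'(x) = A k sinh(k x) + B k cosh(k x), so
    y'(11) = A k sinh(k·11) + B k cosh(k·11) = 0
    ⇒ B = −A tanh(k·11) = − 6 tanh(2·11).
Therefore the extremal is
    y(x) = 6 cosh(2 x) − 6 tanh(2·11) sinh(2 x).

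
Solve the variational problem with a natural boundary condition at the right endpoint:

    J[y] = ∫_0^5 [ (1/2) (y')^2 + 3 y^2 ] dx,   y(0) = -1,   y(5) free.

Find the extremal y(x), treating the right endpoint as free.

The Lagrangian L = (1/2) (y')^2 + 3 y^2 gives
    ∂L/∂y = 6 y,   ∂L/∂y' = y'.
Euler-Lagrange: y'' − 6 y = 0.
With k = sqrt(6), the general solution is
    y(x) = A cosh(sqrt(6) x) + B sinh(sqrt(6) x).
Fixed left endpoint y(0) = -1 ⇒ A = -1.
The right endpoint x = 5 is free, so the natural (transversality) condition is ∂L/∂y' |_{x=5} = 0, i.e. y'(5) = 0.
Compute y'(x) = A k sinh(k x) + B k cosh(k x), so
    y'(5) = A k sinh(k·5) + B k cosh(k·5) = 0
    ⇒ B = −A tanh(k·5) = tanh(sqrt(6)·5).
Therefore the extremal is
    y(x) = −cosh(sqrt(6) x) + tanh(sqrt(6)·5) sinh(sqrt(6) x).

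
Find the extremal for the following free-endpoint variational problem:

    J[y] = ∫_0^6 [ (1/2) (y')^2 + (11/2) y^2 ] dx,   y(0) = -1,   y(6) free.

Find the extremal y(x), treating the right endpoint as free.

The Lagrangian L = (1/2) (y')^2 + (11/2) y^2 gives
    ∂L/∂y = 11 y,   ∂L/∂y' = y'.
Euler-Lagrange: y'' − 11 y = 0.
With k = sqrt(11), the general solution is
    y(x) = A cosh(sqrt(11) x) + B sinh(sqrt(11) x).
Fixed left endpoint y(0) = -1 ⇒ A = -1.
The right endpoint x = 6 is free, so the natural (transversality) condition is ∂L/∂y' |_{x=6} = 0, i.e. y'(6) = 0.
Compute y'(x) = A k sinh(k x) + B k cosh(k x), so
    y'(6) = A k sinh(k·6) + B k cosh(k·6) = 0
    ⇒ B = −A tanh(k·6) = tanh(sqrt(11)·6).
Therefore the extremal is
    y(x) = −cosh(sqrt(11) x) + tanh(sqrt(11)·6) sinh(sqrt(11) x).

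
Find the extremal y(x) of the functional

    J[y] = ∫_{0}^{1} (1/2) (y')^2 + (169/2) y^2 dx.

The Lagrangian is L = (1/2) (y')^2 + (169/2) y^2.
Compute ∂L/∂y = 169y, ∂L/∂y' = y'.
The Euler-Lagrange equation d/dx(∂L/∂y') − ∂L/∂y = 0 reduces to
    y'' − 169 y = 0.
Its general solution is
    y(x) = A e^(13x) + B e^(−13x),
with A, B fixed by the endpoint conditions.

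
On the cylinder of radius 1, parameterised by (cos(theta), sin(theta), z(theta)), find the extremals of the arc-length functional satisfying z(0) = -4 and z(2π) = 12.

Parameterise the cylinder of radius R = 1 as
    r(θ) = (cos θ, sin θ, z(θ)).
The arc-length element is
    ds = sqrt(1 + (dz/dθ)^2) dθ,
so the Lagrangian is L = sqrt(1 + z'^2).
L depends on z' only, not on z or θ, so ∂L/∂z = 0 and
    ∂L/∂z' = z' / sqrt(1 + z'^2).
The Euler-Lagrange equation gives
    d/dθ( z' / sqrt(1 + z'^2) ) = 0,
so z' is constant. Integrating once:
    z(θ) = a θ + b,
a helix on the cylinder (a straight line when the cylinder is unrolled). The constants a, b are determined by the endpoint conditions.
With endpoint conditions z(0) = -4 and z(2π) = 12: from z(0) = b we get b = -4, and a·2π + -4 = 12 gives a = 8/π, so
    z(θ) = (8/π) θ − 4.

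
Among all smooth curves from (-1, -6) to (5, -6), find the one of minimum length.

Arc-length functional: J[y] = ∫ sqrt(1 + (y')^2) dx.
Lagrangian L = sqrt(1 + (y')^2) has no explicit y dependence, so ∂L/∂y = 0 and the Euler-Lagrange equation gives
    d/dx( y' / sqrt(1 + (y')^2) ) = 0  ⇒  y' / sqrt(1 + (y')^2) = const.
Hence y' is constant, so y(x) is affine.
Fitting the endpoints (-1, -6) and (5, -6):
    slope m = ((-6) − (-6)) / (5 − (-1)) = 0,
    intercept c = (-6) − m·(-1) = -6.
Extremal: y(x) = -6.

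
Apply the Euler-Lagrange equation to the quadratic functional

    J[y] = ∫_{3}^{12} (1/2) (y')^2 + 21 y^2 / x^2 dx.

The Lagrangian is L = (1/2) (y')^2 + 21 y^2 / x^2.
Compute ∂L/∂y = 42y/x^2, ∂L/∂y' = y'.
The Euler-Lagrange equation d/dx(∂L/∂y') − ∂L/∂y = 0 reduces to
    y'' − 42/x^2 · y = 0  (x > 0).
Its general solution is
    y(x) = A x^7 + B x^(-6),
with A, B fixed by the endpoint conditions.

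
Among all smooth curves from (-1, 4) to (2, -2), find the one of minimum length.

Arc-length functional: J[y] = ∫ sqrt(1 + (y')^2) dx.
Lagrangian L = sqrt(1 + (y')^2) has no explicit y dependence, so ∂L/∂y = 0 and the Euler-Lagrange equation gives
    d/dx( y' / sqrt(1 + (y')^2) ) = 0  ⇒  y' / sqrt(1 + (y')^2) = const.
Hence y' is constant, so y(x) is affine.
Fitting the endpoints (-1, 4) and (2, -2):
    slope m = ((-2) − 4) / (2 − (-1)) = -2,
    intercept c = 4 − m·(-1) = 2.
Extremal: y(x) = -2 x + 2.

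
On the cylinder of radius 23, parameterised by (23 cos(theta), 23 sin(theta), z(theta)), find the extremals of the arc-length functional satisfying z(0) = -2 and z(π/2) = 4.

Parameterise the cylinder of radius R = 23 as
    r(θ) = (23 cos θ, 23 sin θ, z(θ)).
The arc-length element is
    ds = sqrt(529 + (dz/dθ)^2) dθ,
so the Lagrangian is L = sqrt(529 + z'^2).
L depends on z' only, not on z or θ, so ∂L/∂z = 0 and
    ∂L/∂z' = z' / sqrt(529 + z'^2).
The Euler-Lagrange equation gives
    d/dθ( z' / sqrt(529 + z'^2) ) = 0,
so z' is constant. Integrating once:
    z(θ) = a θ + b,
a helix on the cylinder (a straight line when the cylinder is unrolled). The constants a, b are determined by the endpoint conditions.
With endpoint conditions z(0) = -2 and z(π/2) = 4: from z(0) = b we get b = -2, and a·π/2 + -2 = 4 gives a = 12/π, so
    z(θ) = (12/π) θ − 2.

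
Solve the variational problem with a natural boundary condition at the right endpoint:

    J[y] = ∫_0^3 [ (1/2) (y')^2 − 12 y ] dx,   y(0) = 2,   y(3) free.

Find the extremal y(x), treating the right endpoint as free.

The Lagrangian L = (1/2) (y')^2 − 12 y gives
    ∂L/∂y = −12,   ∂L/∂y' = y'.
Euler-Lagrange: d/dx(y') − (−12) = 0, i.e. y'' + 12 = 0, so
    y(x) = −(12/2) x^2 + C1 x + C2.
Fixed left endpoint y(0) = 2 ⇒ C2 = 2.
The right endpoint x = 3 is free, so the natural (transversality) condition is ∂L/∂y' |_{x=3} = 0, i.e. y'(3) = 0.
Compute y'(x) = −12 x + C1, so y'(3) = −36 + C1 = 0 ⇒ C1 = 36.
Therefore the extremal is
    y(x) = −6 x^2 + 36 x + 2.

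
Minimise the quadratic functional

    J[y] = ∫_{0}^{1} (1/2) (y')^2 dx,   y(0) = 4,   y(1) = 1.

The Lagrangian is L = (1/2) (y')^2.
Compute ∂L/∂y = 0, ∂L/∂y' = y'.
The Euler-Lagrange equation d/dx(∂L/∂y') − ∂L/∂y = 0 reduces to
    y'' = 0.
Its general solution is
    y(x) = A x + B,
with A, B fixed by the endpoint conditions.
Applying the endpoint conditions y(0) = 4 and y(1) = 1: solve A·0 + B = 4 and A·1 + B = 1. Subtracting gives A(1 − 0) = 1 − 4, so A = -3, and B = 4 − A·0 = 4. Therefore
    y(x) = -3 x + 4.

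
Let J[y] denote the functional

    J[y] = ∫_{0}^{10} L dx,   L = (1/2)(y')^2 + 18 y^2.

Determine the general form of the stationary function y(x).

The Lagrangian is L = (1/2)(y')^2 + 18 y^2.
∂L/∂y = 36y.
∂L/∂y' = y'.
The Euler-Lagrange equation d/dx(∂L/∂y') − ∂L/∂y = 0 becomes:
    y'' - 36 y = 0
General solution: y(x) = A e^(6x) + B e^(-6x), where A and B are arbitrary constants fixed by the endpoint conditions.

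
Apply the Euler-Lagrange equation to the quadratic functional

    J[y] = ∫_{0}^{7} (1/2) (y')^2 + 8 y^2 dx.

The Lagrangian is L = (1/2) (y')^2 + 8 y^2.
Compute ∂L/∂y = 16y, ∂L/∂y' = y'.
The Euler-Lagrange equation d/dx(∂L/∂y') − ∂L/∂y = 0 reduces to
    y'' − 16 y = 0.
Its general solution is
    y(x) = A e^(4x) + B e^(−4x),
with A, B fixed by the endpoint conditions.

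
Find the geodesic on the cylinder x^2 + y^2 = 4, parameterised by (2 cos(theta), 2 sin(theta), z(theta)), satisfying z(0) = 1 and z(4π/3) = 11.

Parameterise the cylinder of radius R = 2 as
    r(θ) = (2 cos θ, 2 sin θ, z(θ)).
The arc-length element is
    ds = sqrt(4 + (dz/dθ)^2) dθ,
so the Lagrangian is L = sqrt(4 + z'^2).
L depends on z' only, not on z or θ, so ∂L/∂z = 0 and
    ∂L/∂z' = z' / sqrt(4 + z'^2).
The Euler-Lagrange equation gives
    d/dθ( z' / sqrt(4 + z'^2) ) = 0,
so z' is constant. Integrating once:
    z(θ) = a θ + b,
a helix on the cylinder (a straight line when the cylinder is unrolled). The constants a, b are determined by the endpoint conditions.
With endpoint conditions z(0) = 1 and z(4π/3) = 11: from z(0) = b we get b = 1, and a·4π/3 + 1 = 11 gives a = 15/(2π), so
    z(θ) = (15/(2π)) θ + 1.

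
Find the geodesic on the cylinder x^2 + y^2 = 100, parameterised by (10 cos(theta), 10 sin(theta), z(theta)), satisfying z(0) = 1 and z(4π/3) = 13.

Parameterise the cylinder of radius R = 10 as
    r(θ) = (10 cos θ, 10 sin θ, z(θ)).
The arc-length element is
    ds = sqrt(100 + (dz/dθ)^2) dθ,
so the Lagrangian is L = sqrt(100 + z'^2).
L depends on z' only, not on z or θ, so ∂L/∂z = 0 and
    ∂L/∂z' = z' / sqrt(100 + z'^2).
The Euler-Lagrange equation gives
    d/dθ( z' / sqrt(100 + z'^2) ) = 0,
so z' is constant. Integrating once:
    z(θ) = a θ + b,
a helix on the cylinder (a straight line when the cylinder is unrolled). The constants a, b are determined by the endpoint conditions.
With endpoint conditions z(0) = 1 and z(4π/3) = 13: from z(0) = b we get b = 1, and a·4π/3 + 1 = 13 gives a = 9/π, so
    z(θ) = (9/π) θ + 1.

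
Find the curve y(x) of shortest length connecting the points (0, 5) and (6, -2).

Arc-length functional: J[y] = ∫ sqrt(1 + (y')^2) dx.
Lagrangian L = sqrt(1 + (y')^2) has no explicit y dependence, so ∂L/∂y = 0 and the Euler-Lagrange equation gives
    d/dx( y' / sqrt(1 + (y')^2) ) = 0  ⇒  y' / sqrt(1 + (y')^2) = const.
Hence y' is constant, so y(x) is affine.
Fitting the endpoints (0, 5) and (6, -2):
    slope m = ((-2) − 5) / (6 − 0) = -7/6,
    intercept c = 5 − m·0 = 5.
Extremal: y(x) = (-7/6) x + 5.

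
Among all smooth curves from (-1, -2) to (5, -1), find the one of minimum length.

Arc-length functional: J[y] = ∫ sqrt(1 + (y')^2) dx.
Lagrangian L = sqrt(1 + (y')^2) has no explicit y dependence, so ∂L/∂y = 0 and the Euler-Lagrange equation gives
    d/dx( y' / sqrt(1 + (y')^2) ) = 0  ⇒  y' / sqrt(1 + (y')^2) = const.
Hence y' is constant, so y(x) is affine.
Fitting the endpoints (-1, -2) and (5, -1):
    slope m = ((-1) − (-2)) / (5 − (-1)) = 1/6,
    intercept c = (-2) − m·(-1) = -11/6.
Extremal: y(x) = (1/6) x - 11/6.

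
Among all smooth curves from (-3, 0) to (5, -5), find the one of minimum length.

Arc-length functional: J[y] = ∫ sqrt(1 + (y')^2) dx.
Lagrangian L = sqrt(1 + (y')^2) has no explicit y dependence, so ∂L/∂y = 0 and the Euler-Lagrange equation gives
    d/dx( y' / sqrt(1 + (y')^2) ) = 0  ⇒  y' / sqrt(1 + (y')^2) = const.
Hence y' is constant, so y(x) is affine.
Fitting the endpoints (-3, 0) and (5, -5):
    slope m = ((-5) − 0) / (5 − (-3)) = -5/8,
    intercept c = 0 − m·(-3) = -15/8.
Extremal: y(x) = (-5/8) x - 15/8.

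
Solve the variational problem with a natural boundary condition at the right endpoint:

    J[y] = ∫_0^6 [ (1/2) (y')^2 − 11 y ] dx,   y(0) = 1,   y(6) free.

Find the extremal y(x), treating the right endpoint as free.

The Lagrangian L = (1/2) (y')^2 − 11 y gives
    ∂L/∂y = −11,   ∂L/∂y' = y'.
Euler-Lagrange: d/dx(y') − (−11) = 0, i.e. y'' + 11 = 0, so
    y(x) = −(11/2) x^2 + C1 x + C2.
Fixed left endpoint y(0) = 1 ⇒ C2 = 1.
The right endpoint x = 6 is free, so the natural (transversality) condition is ∂L/∂y' |_{x=6} = 0, i.e. y'(6) = 0.
Compute y'(x) = −11 x + C1, so y'(6) = −66 + C1 = 0 ⇒ C1 = 66.
Therefore the extremal is
    y(x) = −(11/2) x^2 + 66 x + 1.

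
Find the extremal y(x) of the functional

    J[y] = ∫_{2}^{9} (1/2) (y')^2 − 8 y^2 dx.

The Lagrangian is L = (1/2) (y')^2 − 8 y^2.
Compute ∂L/∂y = -16y, ∂L/∂y' = y'.
The Euler-Lagrange equation d/dx(∂L/∂y') − ∂L/∂y = 0 reduces to
    y'' + 16 y = 0.
Its general solution is
    y(x) = A sin(4x) + B cos(4x),
with A, B fixed by the endpoint conditions.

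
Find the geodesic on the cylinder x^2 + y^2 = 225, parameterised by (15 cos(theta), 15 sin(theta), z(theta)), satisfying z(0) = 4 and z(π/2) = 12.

Parameterise the cylinder of radius R = 15 as
    r(θ) = (15 cos θ, 15 sin θ, z(θ)).
The arc-length element is
    ds = sqrt(225 + (dz/dθ)^2) dθ,
so the Lagrangian is L = sqrt(225 + z'^2).
L depends on z' only, not on z or θ, so ∂L/∂z = 0 and
    ∂L/∂z' = z' / sqrt(225 + z'^2).
The Euler-Lagrange equation gives
    d/dθ( z' / sqrt(225 + z'^2) ) = 0,
so z' is constant. Integrating once:
    z(θ) = a θ + b,
a helix on the cylinder (a straight line when the cylinder is unrolled). The constants a, b are determined by the endpoint conditions.
With endpoint conditions z(0) = 4 and z(π/2) = 12: from z(0) = b we get b = 4, and a·π/2 + 4 = 12 gives a = 16/π, so
    z(θ) = (16/π) θ + 4.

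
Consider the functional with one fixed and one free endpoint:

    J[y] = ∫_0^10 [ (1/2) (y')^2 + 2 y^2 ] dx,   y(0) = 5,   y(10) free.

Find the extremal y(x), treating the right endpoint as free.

The Lagrangian L = (1/2) (y')^2 + 2 y^2 gives
    ∂L/∂y = 4 y,   ∂L/∂y' = y'.
Euler-Lagrange: y'' − 4 y = 0.
With k = 2, the general solution is
    y(x) = A cosh(2 x) + B sinh(2 x).
Fixed left endpoint y(0) = 5 ⇒ A = 5.
The right endpoint x = 10 is free, so the natural (transversality) condition is ∂L/∂y' |_{x=10} = 0, i.e. y'(10) = 0.
Compute y'(x) = A k sinh(k x) + B k cosh(k x), so
    y'(10) = A k sinh(k·10) + B k cosh(k·10) = 0
    ⇒ B = −A tanh(k·10) = − 5 tanh(2·10).
Therefore the extremal is
    y(x) = 5 cosh(2 x) − 5 tanh(2·10) sinh(2 x).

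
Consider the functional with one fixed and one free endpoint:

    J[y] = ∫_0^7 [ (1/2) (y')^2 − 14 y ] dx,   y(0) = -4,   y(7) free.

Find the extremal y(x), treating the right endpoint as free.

The Lagrangian L = (1/2) (y')^2 − 14 y gives
    ∂L/∂y = −14,   ∂L/∂y' = y'.
Euler-Lagrange: d/dx(y') − (−14) = 0, i.e. y'' + 14 = 0, so
    y(x) = −(14/2) x^2 + C1 x + C2.
Fixed left endpoint y(0) = -4 ⇒ C2 = -4.
The right endpoint x = 7 is free, so the natural (transversality) condition is ∂L/∂y' |_{x=7} = 0, i.e. y'(7) = 0.
Compute y'(x) = −14 x + C1, so y'(7) = −98 + C1 = 0 ⇒ C1 = 98.
Therefore the extremal is
    y(x) = −7 x^2 + 98 x − 4.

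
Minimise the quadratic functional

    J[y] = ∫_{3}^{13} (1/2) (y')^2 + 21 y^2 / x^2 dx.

The Lagrangian is L = (1/2) (y')^2 + 21 y^2 / x^2.
Compute ∂L/∂y = 42y/x^2, ∂L/∂y' = y'.
The Euler-Lagrange equation d/dx(∂L/∂y') − ∂L/∂y = 0 reduces to
    y'' − 42/x^2 · y = 0  (x > 0).
Its general solution is
    y(x) = A x^7 + B x^(-6),
with A, B fixed by the endpoint conditions.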